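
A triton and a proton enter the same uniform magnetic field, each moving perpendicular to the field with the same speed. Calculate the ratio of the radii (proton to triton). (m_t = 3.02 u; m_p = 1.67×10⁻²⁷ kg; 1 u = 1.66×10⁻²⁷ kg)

ratio ≈ 0.333

r = mv/(qB) ⇒ at equal v, r ∝ m/q.
r_{proton}/r_{triton} = 0.333.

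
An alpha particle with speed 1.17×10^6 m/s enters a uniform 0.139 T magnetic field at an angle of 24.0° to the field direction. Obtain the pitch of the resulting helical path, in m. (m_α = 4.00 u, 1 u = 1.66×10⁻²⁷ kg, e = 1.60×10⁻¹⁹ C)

pitch ≈ 1.00 m

The velocity component along B is v∥ = v cos24.0° = 1.07×10^6 m/s.
The cyclotron period T = 2πm/(qB) = 9.38×10^-7 s is set by m, q, B alone.
Pitch = v∥·T = (1.07×10^6)(9.38×10^-7) = 1.00 m.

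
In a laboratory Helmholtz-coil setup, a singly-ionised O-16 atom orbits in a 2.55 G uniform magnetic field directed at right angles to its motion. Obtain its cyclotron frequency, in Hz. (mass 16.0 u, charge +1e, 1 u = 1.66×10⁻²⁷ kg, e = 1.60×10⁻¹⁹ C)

f = qB/(2πm) = (1×1.60×10^-19)(2.55×10^-4) / [2π(2.66×10^-26)] = 244 Hz.

f ≈ 244 Hz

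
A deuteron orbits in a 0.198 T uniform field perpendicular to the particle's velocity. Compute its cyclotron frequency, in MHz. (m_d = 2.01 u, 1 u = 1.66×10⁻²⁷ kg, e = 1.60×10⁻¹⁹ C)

f = qB/(2πm) = (1×1.60×10^-19)(0.198) / [2π(3.34×10^-27)] = 1.51×10^6 Hz.

f ≈ 1.51 MHz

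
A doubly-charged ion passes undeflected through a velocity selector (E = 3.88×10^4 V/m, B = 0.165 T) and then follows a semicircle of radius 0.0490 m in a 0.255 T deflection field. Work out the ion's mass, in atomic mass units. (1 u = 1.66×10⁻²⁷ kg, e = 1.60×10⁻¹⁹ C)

v = E/B₁ = 2.35×10^5 m/s.
From r = mv/(qB₂), m = qB₂r/v = (2×1.60×10^-19)(0.255)(0.0490) / (2.35×10^5) = 1.70×10^-26 kg.
In atomic mass units: m = 1.70×10^-26 / 1.66×10^-27 = 10.2 u.

m ≈ 10.2 u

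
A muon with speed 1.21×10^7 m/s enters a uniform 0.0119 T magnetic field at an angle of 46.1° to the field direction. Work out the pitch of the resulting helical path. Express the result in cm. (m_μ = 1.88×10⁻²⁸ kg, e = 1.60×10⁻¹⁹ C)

The velocity component along B is v∥ = v cos46.1° = 8.39×10^6 m/s.
The cyclotron period T = 2πm/(qB) = 6.20×10^-7 s is set by m, q, B alone.
Pitch = v∥·T = (8.39×10^6)(6.20×10^-7) = 5.21 m.

pitch ≈ 521 cm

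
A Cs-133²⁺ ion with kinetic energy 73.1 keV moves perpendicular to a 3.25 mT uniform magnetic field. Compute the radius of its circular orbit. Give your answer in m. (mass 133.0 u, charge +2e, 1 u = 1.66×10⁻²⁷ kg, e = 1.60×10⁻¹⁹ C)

Convert the energy: K = 73.1 keV = 1.17×10^-14 J.
v = √(2K/m) = √(2·1.17×10^-14/2.21×10^-25) = 3.26×10^5 m/s.
r = mv/(qB) = (2.21×10^-25)(3.26×10^5) / [(2×1.60×10^-19)(3.25×10^-3)] = 69.1 m.

r ≈ 69.1 m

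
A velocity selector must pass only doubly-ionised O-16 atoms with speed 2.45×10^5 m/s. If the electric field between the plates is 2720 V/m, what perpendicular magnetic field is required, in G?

B ≈ 111 G

qE = qvB ⇒ B = E/v = (2720) / (2.45×10^5) = 0.0111 T.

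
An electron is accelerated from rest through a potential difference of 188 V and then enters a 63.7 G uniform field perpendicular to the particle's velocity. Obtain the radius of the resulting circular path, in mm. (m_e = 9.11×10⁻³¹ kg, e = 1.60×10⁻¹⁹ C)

The kinetic energy gained is K = qV = (1×1.60×10^-19)(188) = 3.01×10^-17 J.
v = √(2K/m) = 8.13×10^6 m/s.
r = mv/(qB) = (9.11×10^-31)(8.13×10^6) / [(1×1.60×10^-19)(6.37×10^-3)] = 7.26×10^-3 m.

r ≈ 7.26 mm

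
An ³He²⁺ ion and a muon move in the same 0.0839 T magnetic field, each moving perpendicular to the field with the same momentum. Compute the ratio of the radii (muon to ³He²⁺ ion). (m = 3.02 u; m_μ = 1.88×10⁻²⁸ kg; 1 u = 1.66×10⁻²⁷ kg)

ratio ≈ 2.00

r = p/(qB) ⇒ at equal p, r ∝ 1/q.
r_{muon}/r_{³He²⁺ ion} = 2.00.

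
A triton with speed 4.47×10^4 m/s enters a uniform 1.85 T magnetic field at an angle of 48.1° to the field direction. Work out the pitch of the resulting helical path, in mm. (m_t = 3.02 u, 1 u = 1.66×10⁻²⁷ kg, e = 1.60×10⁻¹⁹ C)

pitch ≈ 3.18 mm

The velocity component along B is v∥ = v cos48.1° = 2.99×10^4 m/s.
The cyclotron period T = 2πm/(qB) = 1.06×10^-7 s is set by m, q, B alone.
Pitch = v∥·T = (2.99×10^4)(1.06×10^-7) = 3.18×10^-3 m.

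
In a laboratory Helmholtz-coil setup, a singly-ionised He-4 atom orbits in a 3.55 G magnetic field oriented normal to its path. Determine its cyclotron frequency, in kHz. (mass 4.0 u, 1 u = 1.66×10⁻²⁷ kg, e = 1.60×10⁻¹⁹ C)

f = qB/(2πm) = (1×1.60×10^-19)(3.55×10^-4) / [2π(6.64×10^-27)] = 1360 Hz.

f ≈ 1.36 kHz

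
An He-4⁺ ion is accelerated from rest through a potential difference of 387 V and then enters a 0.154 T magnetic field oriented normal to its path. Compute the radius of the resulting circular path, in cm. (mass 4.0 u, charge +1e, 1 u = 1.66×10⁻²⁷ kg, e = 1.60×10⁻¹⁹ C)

The kinetic energy gained is K = qV = (1×1.60×10^-19)(387) = 6.19×10^-17 J.
v = √(2K/m) = 1.37×10^5 m/s.
r = mv/(qB) = (6.64×10^-27)(1.37×10^5) / [(1×1.60×10^-19)(0.154)] = 0.0368 m.

r ≈ 3.68 cm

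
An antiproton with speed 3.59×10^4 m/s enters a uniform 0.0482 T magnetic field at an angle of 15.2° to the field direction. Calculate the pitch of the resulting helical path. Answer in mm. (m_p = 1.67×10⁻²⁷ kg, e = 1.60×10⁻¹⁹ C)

pitch ≈ 47.1 mm

The velocity component along B is v∥ = v cos15.2° = 3.46×10^4 m/s.
The cyclotron period T = 2πm/(qB) = 1.36×10^-6 s is set by m, q, B alone.
Pitch = v∥·T = (3.46×10^4)(1.36×10^-6) = 0.0471 m.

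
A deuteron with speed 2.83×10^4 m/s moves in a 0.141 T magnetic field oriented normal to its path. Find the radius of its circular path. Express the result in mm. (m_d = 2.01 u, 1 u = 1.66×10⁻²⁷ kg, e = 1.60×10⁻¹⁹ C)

r ≈ 4.19 mm

The magnetic force provides the centripetal force: qvB = mv²/r, so r = mv/(qB).
r = (3.34×10^-27 kg)(2.83×10^4 m/s) / [(1×1.60×10^-19 C)(0.141 T)] = 4.19×10^-3 m.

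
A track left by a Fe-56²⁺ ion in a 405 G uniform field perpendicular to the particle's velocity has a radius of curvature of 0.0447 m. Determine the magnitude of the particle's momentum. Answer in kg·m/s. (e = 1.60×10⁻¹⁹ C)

Since qvB = mv²/r, the momentum p = mv = qBr.
p = (2×1.60×10^-19)(0.0405)(0.0447) = 5.79×10^-22 kg·m/s.

p ≈ 5.79×10^-22 kg·m/s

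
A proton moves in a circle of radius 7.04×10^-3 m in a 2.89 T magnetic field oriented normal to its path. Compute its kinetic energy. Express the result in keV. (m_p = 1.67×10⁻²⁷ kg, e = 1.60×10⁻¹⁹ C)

v = qBr/m = (1×1.60×10^-19)(2.89)(7.04×10^-3) / (1.67×10^-27) = 1.95×10^6 m/s.
K = ½mv² = 0.5·(1.67×10^-27)·(1.95×10^6)² = 3.17×10^-15 J = 19.8 keV.

K ≈ 19.8 keV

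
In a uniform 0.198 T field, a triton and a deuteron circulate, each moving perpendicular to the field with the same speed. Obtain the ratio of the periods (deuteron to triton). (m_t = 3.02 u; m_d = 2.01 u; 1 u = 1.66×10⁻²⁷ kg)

ratio ≈ 0.666

T = 2πm/(qB) is independent of speed, so T₂/T₁ = (m₂/q₂)/(m₁/q₁).
T_{deuteron}/T_{triton} = (3.34×10^-27/1e) / (5.01×10^-27/1e) = 0.666.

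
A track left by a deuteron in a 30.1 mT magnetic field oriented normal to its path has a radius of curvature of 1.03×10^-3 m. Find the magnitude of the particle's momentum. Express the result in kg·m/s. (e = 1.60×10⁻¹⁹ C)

p ≈ 4.96×10^-24 kg·m/s

Since qvB = mv²/r, the momentum p = mv = qBr.
p = (1×1.60×10^-19)(0.0301)(1.03×10^-3) = 4.96×10^-24 kg·m/s.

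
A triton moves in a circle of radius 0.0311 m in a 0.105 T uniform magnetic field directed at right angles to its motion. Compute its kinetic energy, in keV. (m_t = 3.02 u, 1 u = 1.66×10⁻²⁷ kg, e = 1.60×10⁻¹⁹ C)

v = qBr/m = (1×1.60×10^-19)(0.105)(0.0311) / (5.01×10^-27) = 1.04×10^5 m/s.
K = ½mv² = 0.5·(5.01×10^-27)·(1.04×10^5)² = 2.72×10^-17 J = 0.170 keV.

K ≈ 0.170 keV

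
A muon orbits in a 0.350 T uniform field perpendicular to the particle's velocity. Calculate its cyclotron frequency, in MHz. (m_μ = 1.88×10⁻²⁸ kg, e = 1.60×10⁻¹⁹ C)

f = qB/(2πm) = (1×1.60×10^-19)(0.350) / [2π(1.88×10^-28)] = 4.74×10^7 Hz.

f ≈ 47.4 MHz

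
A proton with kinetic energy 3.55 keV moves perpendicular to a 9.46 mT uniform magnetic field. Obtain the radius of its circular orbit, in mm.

Convert the energy: K = 3.55 keV = 5.68×10^-16 J.
v = √(2K/m) = √(2·5.68×10^-16/1.67×10^-27) = 8.25×10^5 m/s.
r = mv/(qB) = (1.67×10^-27)(8.25×10^5) / [(1×1.60×10^-19)(9.46×10^-3)] = 0.910 m.

r ≈ 910 mm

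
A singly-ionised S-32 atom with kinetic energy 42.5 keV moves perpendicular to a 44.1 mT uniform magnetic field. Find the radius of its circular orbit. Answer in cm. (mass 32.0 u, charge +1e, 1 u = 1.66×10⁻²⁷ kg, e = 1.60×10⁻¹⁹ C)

Convert the energy: K = 42.5 keV = 6.80×10^-15 J.
v = √(2K/m) = √(2·6.80×10^-15/5.31×10^-26) = 5.06×10^5 m/s.
r = mv/(qB) = (5.31×10^-26)(5.06×10^5) / [(1×1.60×10^-19)(0.0441)] = 3.81 m.

r ≈ 381 cm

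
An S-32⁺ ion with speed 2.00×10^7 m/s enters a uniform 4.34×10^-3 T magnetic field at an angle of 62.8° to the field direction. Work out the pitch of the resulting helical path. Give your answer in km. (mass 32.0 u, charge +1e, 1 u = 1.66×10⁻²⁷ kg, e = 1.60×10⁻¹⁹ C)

pitch ≈ 4.39 km

The velocity component along B is v∥ = v cos62.8° = 9.14×10^6 m/s.
The cyclotron period T = 2πm/(qB) = 4.81×10^-4 s is set by m, q, B alone.
Pitch = v∥·T = (9.14×10^6)(4.81×10^-4) = 4390 m.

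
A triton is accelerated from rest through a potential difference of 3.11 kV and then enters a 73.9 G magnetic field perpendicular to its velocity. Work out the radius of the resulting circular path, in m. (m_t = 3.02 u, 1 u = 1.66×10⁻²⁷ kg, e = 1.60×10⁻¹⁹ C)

r ≈ 1.89 m

The kinetic energy gained is K = qV = (1×1.60×10^-19)(3110) = 4.98×10^-16 J.
v = √(2K/m) = 4.46×10^5 m/s.
r = mv/(qB) = (5.01×10^-27)(4.46×10^5) / [(1×1.60×10^-19)(7.39×10^-3)] = 1.89 m.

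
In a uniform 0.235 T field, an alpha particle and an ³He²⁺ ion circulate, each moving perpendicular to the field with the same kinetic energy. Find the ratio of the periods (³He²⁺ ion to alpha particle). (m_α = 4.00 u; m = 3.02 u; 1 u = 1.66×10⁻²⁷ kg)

T = 2πm/(qB) is independent of speed, so T₂/T₁ = (m₂/q₂)/(m₁/q₁).
T_{³He²⁺ ion}/T_{alpha particle} = (5.01×10^-27/2e) / (6.64×10^-27/2e) = 0.755.

ratio ≈ 0.755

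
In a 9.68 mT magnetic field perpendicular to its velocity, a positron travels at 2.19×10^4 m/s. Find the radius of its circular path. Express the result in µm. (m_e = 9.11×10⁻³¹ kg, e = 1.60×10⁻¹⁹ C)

r ≈ 12.9 µm

The magnetic force provides the centripetal force: qvB = mv²/r, so r = mv/(qB).
r = (9.11×10^-31 kg)(2.19×10^4 m/s) / [(1×1.60×10^-19 C)(9.68×10^-3 T)] = 1.29×10^-5 m.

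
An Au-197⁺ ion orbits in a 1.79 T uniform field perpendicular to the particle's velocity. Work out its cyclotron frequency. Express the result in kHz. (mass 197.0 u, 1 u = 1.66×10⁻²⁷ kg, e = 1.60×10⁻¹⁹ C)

f ≈ 139 kHz

f = qB/(2πm) = (1×1.60×10^-19)(1.79) / [2π(3.27×10^-25)] = 1.39×10^5 Hz.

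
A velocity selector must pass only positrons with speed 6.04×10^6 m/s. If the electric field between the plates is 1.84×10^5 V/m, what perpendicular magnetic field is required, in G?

B ≈ 305 G

qE = qvB ⇒ B = E/v = (1.84×10^5) / (6.04×10^6) = 0.0305 T.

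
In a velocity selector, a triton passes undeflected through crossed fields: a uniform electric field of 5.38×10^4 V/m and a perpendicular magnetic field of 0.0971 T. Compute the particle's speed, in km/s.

For zero net force, qE = qvB, so v = E/B.
v = (5.38×10^4) / (0.0971) = 5.54×10^5 m/s.

v ≈ 554 km/s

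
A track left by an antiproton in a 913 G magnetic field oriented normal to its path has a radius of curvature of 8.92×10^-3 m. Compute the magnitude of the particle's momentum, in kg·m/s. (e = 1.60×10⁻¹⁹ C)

p ≈ 1.30×10^-22 kg·m/s

Since qvB = mv²/r, the momentum p = mv = qBr.
p = (1×1.60×10^-19)(0.0913)(8.92×10^-3) = 1.30×10^-22 kg·m/s.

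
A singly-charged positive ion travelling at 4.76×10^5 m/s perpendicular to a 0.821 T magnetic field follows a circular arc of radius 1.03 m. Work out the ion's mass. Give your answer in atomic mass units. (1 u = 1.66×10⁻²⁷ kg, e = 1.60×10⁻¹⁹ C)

m ≈ 171 u

qvB = mv²/r ⇒ m = qBr/v.
m = (1×1.60×10^-19)(0.821)(1.03) / (4.76×10^5) = 2.84×10^-25 kg = 171 u.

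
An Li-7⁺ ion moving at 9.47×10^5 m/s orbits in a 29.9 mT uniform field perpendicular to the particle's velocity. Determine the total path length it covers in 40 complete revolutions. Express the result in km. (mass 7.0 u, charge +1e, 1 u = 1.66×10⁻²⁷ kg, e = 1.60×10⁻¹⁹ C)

L ≈ 0.578 km

r = mv/(qB) = 2.30 m, so one revolution covers 2πr = 14.5 m.
In 40 revolutions: L = 40·2πr = 578 m.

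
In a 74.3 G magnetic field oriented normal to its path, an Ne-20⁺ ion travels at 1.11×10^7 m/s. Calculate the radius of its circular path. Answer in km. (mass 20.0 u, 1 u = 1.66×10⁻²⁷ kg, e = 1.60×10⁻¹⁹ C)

r ≈ 0.310 km

The magnetic force provides the centripetal force: qvB = mv²/r, so r = mv/(qB).
r = (3.32×10^-26 kg)(1.11×10^7 m/s) / [(1×1.60×10^-19 C)(7.43×10^-3 T)] = 310 m.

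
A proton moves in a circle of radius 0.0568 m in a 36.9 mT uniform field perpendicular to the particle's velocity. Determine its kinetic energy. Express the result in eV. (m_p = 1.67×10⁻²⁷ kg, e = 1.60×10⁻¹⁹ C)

v = qBr/m = (1×1.60×10^-19)(0.0369)(0.0568) / (1.67×10^-27) = 2.01×10^5 m/s.
K = ½mv² = 0.5·(1.67×10^-27)·(2.01×10^5)² = 3.37×10^-17 J = 210 eV.

K ≈ 210 eV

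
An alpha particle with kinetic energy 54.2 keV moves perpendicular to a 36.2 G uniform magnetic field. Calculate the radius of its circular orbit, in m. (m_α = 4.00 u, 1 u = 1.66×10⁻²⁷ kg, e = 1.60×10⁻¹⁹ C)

Convert the energy: K = 54.2 keV = 8.67×10^-15 J.
v = √(2K/m) = √(2·8.67×10^-15/6.64×10^-27) = 1.62×10^6 m/s.
r = mv/(qB) = (6.64×10^-27)(1.62×10^6) / [(2×1.60×10^-19)(3.62×10^-3)] = 9.26 m.

r ≈ 9.26 m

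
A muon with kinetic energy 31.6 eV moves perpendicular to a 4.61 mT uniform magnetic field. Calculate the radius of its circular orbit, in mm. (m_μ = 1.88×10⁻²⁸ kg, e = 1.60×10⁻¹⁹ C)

r ≈ 59.1 mm

Convert the energy: K = 31.6 eV = 5.06×10^-18 J.
v = √(2K/m) = √(2·5.06×10^-18/1.88×10^-28) = 2.32×10^5 m/s.
r = mv/(qB) = (1.88×10^-28)(2.32×10^5) / [(1×1.60×10^-19)(4.61×10^-3)] = 0.0591 m.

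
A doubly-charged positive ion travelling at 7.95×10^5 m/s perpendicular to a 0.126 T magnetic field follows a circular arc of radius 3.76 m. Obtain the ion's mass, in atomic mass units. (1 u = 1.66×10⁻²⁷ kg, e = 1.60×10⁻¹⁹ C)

qvB = mv²/r ⇒ m = qBr/v.
m = (2×1.60×10^-19)(0.126)(3.76) / (7.95×10^5) = 1.91×10^-25 kg = 115 u.

m ≈ 115 u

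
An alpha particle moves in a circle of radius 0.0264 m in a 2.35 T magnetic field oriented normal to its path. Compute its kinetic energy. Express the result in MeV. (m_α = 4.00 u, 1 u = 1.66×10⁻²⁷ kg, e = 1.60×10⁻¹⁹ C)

K ≈ 0.185 MeV

v = qBr/m = (2×1.60×10^-19)(2.35)(0.0264) / (6.64×10^-27) = 2.99×10^6 m/s.
K = ½mv² = 0.5·(6.64×10^-27)·(2.99×10^6)² = 2.97×10^-14 J = 0.185 MeV.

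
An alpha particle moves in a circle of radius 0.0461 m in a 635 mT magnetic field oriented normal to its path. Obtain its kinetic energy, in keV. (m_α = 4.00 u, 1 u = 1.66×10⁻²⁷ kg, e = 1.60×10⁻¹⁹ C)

K ≈ 41.3 keV

v = qBr/m = (2×1.60×10^-19)(0.635)(0.0461) / (6.64×10^-27) = 1.41×10^6 m/s.
K = ½mv² = 0.5·(6.64×10^-27)·(1.41×10^6)² = 6.61×10^-15 J = 41.3 keV.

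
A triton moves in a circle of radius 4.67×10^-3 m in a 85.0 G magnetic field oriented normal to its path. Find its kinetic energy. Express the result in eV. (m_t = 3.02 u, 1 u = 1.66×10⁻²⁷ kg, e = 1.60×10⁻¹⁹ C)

K ≈ 0.0251 eV

v = qBr/m = (1×1.60×10^-19)(8.50×10^-3)(4.67×10^-3) / (5.01×10^-27) = 1270 m/s.
K = ½mv² = 0.5·(5.01×10^-27)·(1270)² = 4.02×10^-21 J = 0.0251 eV.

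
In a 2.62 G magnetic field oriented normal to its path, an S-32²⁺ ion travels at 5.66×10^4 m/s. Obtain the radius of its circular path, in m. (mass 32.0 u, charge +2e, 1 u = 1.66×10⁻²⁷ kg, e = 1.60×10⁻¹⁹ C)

The magnetic force provides the centripetal force: qvB = mv²/r, so r = mv/(qB).
r = (5.31×10^-26 kg)(5.66×10^4 m/s) / [(2×1.60×10^-19 C)(2.62×10^-4 T)] = 35.9 m.

r ≈ 35.9 m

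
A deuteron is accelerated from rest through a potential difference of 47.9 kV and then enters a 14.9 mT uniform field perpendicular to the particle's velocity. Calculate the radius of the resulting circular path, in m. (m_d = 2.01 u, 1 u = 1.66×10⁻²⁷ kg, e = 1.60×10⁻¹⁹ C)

The kinetic energy gained is K = qV = (1×1.60×10^-19)(4.79×10^4) = 7.66×10^-15 J.
v = √(2K/m) = 2.14×10^6 m/s.
r = mv/(qB) = (3.34×10^-27)(2.14×10^6) / [(1×1.60×10^-19)(0.0149)] = 3.00 m.

r ≈ 3.00 m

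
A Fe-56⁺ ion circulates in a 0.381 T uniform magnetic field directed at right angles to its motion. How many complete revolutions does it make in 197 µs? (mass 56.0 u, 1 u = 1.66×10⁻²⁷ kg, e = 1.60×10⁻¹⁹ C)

N = 20

T = 2πm/(qB) = 2π(9.296×10^-26) / [(1×1.60×10^-19)(0.381)] = 9.5814×10^-6 s.
N = t/T = 1.97×10^-4 / 9.5814×10^-6 ≈ 20.56, so 20 complete revolutions.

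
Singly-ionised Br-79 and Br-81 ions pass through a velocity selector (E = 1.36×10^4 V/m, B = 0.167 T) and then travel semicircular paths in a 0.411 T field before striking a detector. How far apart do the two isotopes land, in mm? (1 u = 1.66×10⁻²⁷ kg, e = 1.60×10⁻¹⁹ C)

Δd ≈ 8.22 mm

Both emerge at v = E/B₁ = 8.14×10^4 m/s.
r = mv/(qB₂), so r₁ = 0.16240 m and r₂ = 0.16652 m, giving Δr = 4.11×10^-3 m.
After a semicircle each ion lands a diameter 2r from the entry slit, so the separation is 2Δr = 8.22×10^-3 m.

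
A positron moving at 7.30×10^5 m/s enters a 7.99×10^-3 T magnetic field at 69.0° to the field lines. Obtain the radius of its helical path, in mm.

Only the perpendicular component v⊥ = v sin69.0° = 6.82×10^5 m/s is bent by the field.
r = m v⊥ /(qB) = (9.11×10^-31)(6.82×10^5) / [(1×1.60×10^-19)(7.99×10^-3)] = 4.86×10^-4 m.

r ≈ 0.486 mm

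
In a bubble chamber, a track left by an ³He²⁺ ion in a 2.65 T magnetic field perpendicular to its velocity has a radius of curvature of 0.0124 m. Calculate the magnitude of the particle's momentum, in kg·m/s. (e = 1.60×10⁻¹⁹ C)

p ≈ 1.05×10^-20 kg·m/s

Since qvB = mv²/r, the momentum p = mv = qBr.
p = (2×1.60×10^-19)(2.65)(0.0124) = 1.05×10^-20 kg·m/s.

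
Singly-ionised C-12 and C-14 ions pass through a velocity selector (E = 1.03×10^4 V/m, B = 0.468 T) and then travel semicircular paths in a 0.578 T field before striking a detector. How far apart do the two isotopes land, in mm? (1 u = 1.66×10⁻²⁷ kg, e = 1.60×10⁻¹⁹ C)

Δd ≈ 1.58 mm

Both emerge at v = E/B₁ = 2.20×10^4 m/s.
r = mv/(qB₂), so r₁ = 4.741×10^-3 m and r₂ = 5.531×10^-3 m, giving Δr = 7.90×10^-4 m.
After a semicircle each ion lands a diameter 2r from the entry slit, so the separation is 2Δr = 1.58×10^-3 m.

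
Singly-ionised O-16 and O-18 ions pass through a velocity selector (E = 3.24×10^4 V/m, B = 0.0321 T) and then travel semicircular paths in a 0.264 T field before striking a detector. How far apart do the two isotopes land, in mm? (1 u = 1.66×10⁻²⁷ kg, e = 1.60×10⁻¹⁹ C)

Δd ≈ 159 mm

Both emerge at v = E/B₁ = 1.01×10^6 m/s.
r = mv/(qB₂), so r₁ = 0.6347 m and r₂ = 0.7140 m, giving Δr = 0.0793 m.
After a semicircle each ion lands a diameter 2r from the entry slit, so the separation is 2Δr = 0.159 m.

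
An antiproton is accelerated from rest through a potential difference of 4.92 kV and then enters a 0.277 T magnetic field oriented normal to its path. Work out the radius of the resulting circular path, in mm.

The kinetic energy gained is K = qV = (1×1.60×10^-19)(4920) = 7.87×10^-16 J.
v = √(2K/m) = 9.71×10^5 m/s.
r = mv/(qB) = (1.67×10^-27)(9.71×10^5) / [(1×1.60×10^-19)(0.277)] = 0.0366 m.

r ≈ 36.6 mm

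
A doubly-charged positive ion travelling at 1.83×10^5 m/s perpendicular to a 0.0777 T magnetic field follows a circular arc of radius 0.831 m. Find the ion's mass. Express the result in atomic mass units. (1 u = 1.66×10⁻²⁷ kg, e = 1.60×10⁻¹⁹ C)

qvB = mv²/r ⇒ m = qBr/v.
m = (2×1.60×10^-19)(0.0777)(0.831) / (1.83×10^5) = 1.13×10^-25 kg = 68.0 u.

m ≈ 68.0 u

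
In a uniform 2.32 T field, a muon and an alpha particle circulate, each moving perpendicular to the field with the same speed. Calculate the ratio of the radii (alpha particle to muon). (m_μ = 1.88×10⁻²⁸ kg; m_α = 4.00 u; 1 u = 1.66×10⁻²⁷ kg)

r = mv/(qB) ⇒ at equal v, r ∝ m/q.
r_{alpha particle}/r_{muon} = 17.7.

ratio ≈ 17.7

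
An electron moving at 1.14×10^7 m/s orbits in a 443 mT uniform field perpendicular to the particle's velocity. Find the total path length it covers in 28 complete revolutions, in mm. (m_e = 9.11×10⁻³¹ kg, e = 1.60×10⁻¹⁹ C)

L ≈ 25.8 mm

r = mv/(qB) = 1.47×10^-4 m, so one revolution covers 2πr = 9.21×10^-4 m.
In 28 revolutions: L = 28·2πr = 0.0258 m.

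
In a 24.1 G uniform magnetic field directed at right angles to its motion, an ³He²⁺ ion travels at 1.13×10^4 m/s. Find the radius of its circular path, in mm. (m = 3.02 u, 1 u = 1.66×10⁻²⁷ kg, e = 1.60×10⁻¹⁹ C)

r ≈ 73.5 mm

The magnetic force provides the centripetal force: qvB = mv²/r, so r = mv/(qB).
r = (5.01×10^-27 kg)(1.13×10^4 m/s) / [(2×1.60×10^-19 C)(2.41×10^-3 T)] = 0.0735 m.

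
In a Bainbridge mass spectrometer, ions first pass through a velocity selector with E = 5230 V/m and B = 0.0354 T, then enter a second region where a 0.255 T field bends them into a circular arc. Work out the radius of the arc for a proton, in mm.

r ≈ 6.05 mm

The selector passes v = E/B = 5230/0.0354 = 1.48×10^5 m/s.
In the deflection region, r = mv/(qB₂) = (1.67×10^-27)(1.48×10^5) / [(1×1.60×10^-19)(0.255)] = 6.05×10^-3 m.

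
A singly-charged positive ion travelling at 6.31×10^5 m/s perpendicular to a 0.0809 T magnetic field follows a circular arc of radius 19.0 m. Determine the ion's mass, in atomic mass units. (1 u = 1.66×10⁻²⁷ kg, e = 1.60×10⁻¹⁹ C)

qvB = mv²/r ⇒ m = qBr/v.
m = (1×1.60×10^-19)(0.0809)(19.0) / (6.31×10^5) = 3.90×10^-25 kg = 235 u.

m ≈ 235 u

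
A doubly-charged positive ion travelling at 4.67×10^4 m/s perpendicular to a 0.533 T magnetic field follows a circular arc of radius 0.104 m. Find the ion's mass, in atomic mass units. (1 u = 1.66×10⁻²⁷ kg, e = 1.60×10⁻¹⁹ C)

m ≈ 229 u

qvB = mv²/r ⇒ m = qBr/v.
m = (2×1.60×10^-19)(0.533)(0.104) / (4.67×10^4) = 3.80×10^-25 kg = 229 u.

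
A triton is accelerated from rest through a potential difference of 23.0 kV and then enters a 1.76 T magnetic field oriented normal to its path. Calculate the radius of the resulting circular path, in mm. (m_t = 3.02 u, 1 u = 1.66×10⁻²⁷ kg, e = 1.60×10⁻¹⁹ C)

The kinetic energy gained is K = qV = (1×1.60×10^-19)(2.30×10^4) = 3.68×10^-15 J.
v = √(2K/m) = 1.21×10^6 m/s.
r = mv/(qB) = (5.01×10^-27)(1.21×10^6) / [(1×1.60×10^-19)(1.76)] = 0.0216 m.

r ≈ 21.6 mm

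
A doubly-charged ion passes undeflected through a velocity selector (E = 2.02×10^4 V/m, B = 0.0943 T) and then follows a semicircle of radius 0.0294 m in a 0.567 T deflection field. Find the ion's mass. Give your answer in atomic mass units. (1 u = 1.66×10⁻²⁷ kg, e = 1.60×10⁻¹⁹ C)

m ≈ 15.0 u

v = E/B₁ = 2.14×10^5 m/s.
From r = mv/(qB₂), m = qB₂r/v = (2×1.60×10^-19)(0.567)(0.0294) / (2.14×10^5) = 2.49×10^-26 kg.
In atomic mass units: m = 2.49×10^-26 / 1.66×10^-27 = 15.0 u.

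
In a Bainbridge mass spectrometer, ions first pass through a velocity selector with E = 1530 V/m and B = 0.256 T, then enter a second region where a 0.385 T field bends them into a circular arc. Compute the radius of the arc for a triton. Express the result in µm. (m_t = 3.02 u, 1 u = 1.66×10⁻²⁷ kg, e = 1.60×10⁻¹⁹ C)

The selector passes v = E/B = 1530/0.256 = 5980 m/s.
In the deflection region, r = mv/(qB₂) = (5.01×10^-27)(5980) / [(1×1.60×10^-19)(0.385)] = 4.86×10^-4 m.

r ≈ 486 µm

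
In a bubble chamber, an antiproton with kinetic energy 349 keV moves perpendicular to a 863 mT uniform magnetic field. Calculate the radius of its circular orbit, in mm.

Convert the energy: K = 349 keV = 5.58×10^-14 J.
v = √(2K/m) = √(2·5.58×10^-14/1.67×10^-27) = 8.18×10^6 m/s.
r = mv/(qB) = (1.67×10^-27)(8.18×10^6) / [(1×1.60×10^-19)(0.863)] = 0.0989 m.

r ≈ 98.9 mm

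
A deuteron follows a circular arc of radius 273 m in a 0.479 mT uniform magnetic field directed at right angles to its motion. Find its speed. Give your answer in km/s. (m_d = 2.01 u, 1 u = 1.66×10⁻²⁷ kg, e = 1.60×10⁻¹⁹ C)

From qvB = mv²/r, v = qBr/m.
v = (1×1.60×10^-19)(4.79×10^-4)(273) / (3.34×10^-27) = 6.27×10^6 m/s.

v ≈ 6270 km/s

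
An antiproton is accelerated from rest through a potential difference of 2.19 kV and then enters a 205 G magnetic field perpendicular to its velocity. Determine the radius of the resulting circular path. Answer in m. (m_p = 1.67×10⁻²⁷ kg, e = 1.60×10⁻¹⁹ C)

r ≈ 0.330 m

The kinetic energy gained is K = qV = (1×1.60×10^-19)(2190) = 3.50×10^-16 J.
v = √(2K/m) = 6.48×10^5 m/s.
r = mv/(qB) = (1.67×10^-27)(6.48×10^5) / [(1×1.60×10^-19)(0.0205)] = 0.330 m.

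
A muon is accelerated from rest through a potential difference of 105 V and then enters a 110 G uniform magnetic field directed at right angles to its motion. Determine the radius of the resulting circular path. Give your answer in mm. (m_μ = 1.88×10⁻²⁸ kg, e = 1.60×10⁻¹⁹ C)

r ≈ 45.2 mm

The kinetic energy gained is K = qV = (1×1.60×10^-19)(105) = 1.68×10^-17 J.
v = √(2K/m) = 4.23×10^5 m/s.
r = mv/(qB) = (1.88×10^-28)(4.23×10^5) / [(1×1.60×10^-19)(0.0110)] = 0.0452 m.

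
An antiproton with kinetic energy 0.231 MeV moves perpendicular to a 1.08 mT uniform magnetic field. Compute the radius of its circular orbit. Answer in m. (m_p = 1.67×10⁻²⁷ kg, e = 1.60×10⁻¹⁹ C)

Convert the energy: K = 0.231 MeV = 3.70×10^-14 J.
v = √(2K/m) = √(2·3.70×10^-14/1.67×10^-27) = 6.65×10^6 m/s.
r = mv/(qB) = (1.67×10^-27)(6.65×10^6) / [(1×1.60×10^-19)(1.08×10^-3)] = 64.3 m.

r ≈ 64.3 m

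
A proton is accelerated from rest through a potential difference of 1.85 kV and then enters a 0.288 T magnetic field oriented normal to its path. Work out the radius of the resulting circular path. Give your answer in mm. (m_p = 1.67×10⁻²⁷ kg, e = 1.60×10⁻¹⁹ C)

The kinetic energy gained is K = qV = (1×1.60×10^-19)(1850) = 2.96×10^-16 J.
v = √(2K/m) = 5.95×10^5 m/s.
r = mv/(qB) = (1.67×10^-27)(5.95×10^5) / [(1×1.60×10^-19)(0.288)] = 0.0216 m.

r ≈ 21.6 mm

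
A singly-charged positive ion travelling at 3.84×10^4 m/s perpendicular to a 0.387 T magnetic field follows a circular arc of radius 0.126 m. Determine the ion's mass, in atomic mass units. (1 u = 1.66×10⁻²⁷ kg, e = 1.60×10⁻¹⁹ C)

qvB = mv²/r ⇒ m = qBr/v.
m = (1×1.60×10^-19)(0.387)(0.126) / (3.84×10^4) = 2.03×10^-25 kg = 122 u.

m ≈ 122 u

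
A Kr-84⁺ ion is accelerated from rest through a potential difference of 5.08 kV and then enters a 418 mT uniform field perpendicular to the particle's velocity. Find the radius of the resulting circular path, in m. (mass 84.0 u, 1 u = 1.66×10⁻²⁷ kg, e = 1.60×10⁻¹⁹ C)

r ≈ 0.225 m

The kinetic energy gained is K = qV = (1×1.60×10^-19)(5080) = 8.13×10^-16 J.
v = √(2K/m) = 1.08×10^5 m/s.
r = mv/(qB) = (1.39×10^-25)(1.08×10^5) / [(1×1.60×10^-19)(0.418)] = 0.225 m.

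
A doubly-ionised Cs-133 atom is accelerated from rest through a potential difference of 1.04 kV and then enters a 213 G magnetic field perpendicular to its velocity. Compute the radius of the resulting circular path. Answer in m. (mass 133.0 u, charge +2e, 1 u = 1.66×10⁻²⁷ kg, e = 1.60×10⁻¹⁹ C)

r ≈ 1.78 m

The kinetic energy gained is K = qV = (2×1.60×10^-19)(1040) = 3.33×10^-16 J.
v = √(2K/m) = 5.49×10^4 m/s.
r = mv/(qB) = (2.21×10^-25)(5.49×10^4) / [(2×1.60×10^-19)(0.0213)] = 1.78 m.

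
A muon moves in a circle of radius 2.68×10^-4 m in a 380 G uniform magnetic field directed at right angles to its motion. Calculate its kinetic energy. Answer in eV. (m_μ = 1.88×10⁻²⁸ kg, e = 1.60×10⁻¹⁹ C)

v = qBr/m = (1×1.60×10^-19)(0.0380)(2.68×10^-4) / (1.88×10^-28) = 8670 m/s.
K = ½mv² = 0.5·(1.88×10^-28)·(8670)² = 7.06×10^-21 J = 0.0441 eV.

K ≈ 0.0441 eV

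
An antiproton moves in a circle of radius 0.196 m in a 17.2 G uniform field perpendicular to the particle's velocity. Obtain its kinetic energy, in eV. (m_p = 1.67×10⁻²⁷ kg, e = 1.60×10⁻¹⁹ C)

K ≈ 5.44 eV

v = qBr/m = (1×1.60×10^-19)(1.72×10^-3)(0.196) / (1.67×10^-27) = 3.23×10^4 m/s.
K = ½mv² = 0.5·(1.67×10^-27)·(3.23×10^4)² = 8.71×10^-19 J = 5.44 eV.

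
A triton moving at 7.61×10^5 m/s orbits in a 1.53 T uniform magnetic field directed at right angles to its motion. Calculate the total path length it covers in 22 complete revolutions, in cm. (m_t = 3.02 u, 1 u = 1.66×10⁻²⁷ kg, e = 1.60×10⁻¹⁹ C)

r = mv/(qB) = 0.0156 m, so one revolution covers 2πr = 0.0979 m.
In 22 revolutions: L = 22·2πr = 2.15 m.

L ≈ 215 cm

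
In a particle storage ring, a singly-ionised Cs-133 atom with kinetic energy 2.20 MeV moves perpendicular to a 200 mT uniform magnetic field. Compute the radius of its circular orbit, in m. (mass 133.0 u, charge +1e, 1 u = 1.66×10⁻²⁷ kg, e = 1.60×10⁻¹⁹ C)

r ≈ 12.3 m

Convert the energy: K = 2.20 MeV = 3.52×10^-13 J.
v = √(2K/m) = √(2·3.52×10^-13/2.21×10^-25) = 1.79×10^6 m/s.
r = mv/(qB) = (2.21×10^-25)(1.79×10^6) / [(1×1.60×10^-19)(0.200)] = 12.3 m.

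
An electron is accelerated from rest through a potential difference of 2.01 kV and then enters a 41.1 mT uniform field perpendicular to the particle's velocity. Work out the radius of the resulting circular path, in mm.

The kinetic energy gained is K = qV = (1×1.60×10^-19)(2010) = 3.22×10^-16 J.
v = √(2K/m) = 2.66×10^7 m/s.
r = mv/(qB) = (9.11×10^-31)(2.66×10^7) / [(1×1.60×10^-19)(0.0411)] = 3.68×10^-3 m.

r ≈ 3.68 mm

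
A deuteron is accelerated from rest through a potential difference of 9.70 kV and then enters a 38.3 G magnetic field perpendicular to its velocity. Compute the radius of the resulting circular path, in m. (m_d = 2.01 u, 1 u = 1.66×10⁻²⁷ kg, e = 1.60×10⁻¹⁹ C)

The kinetic energy gained is K = qV = (1×1.60×10^-19)(9700) = 1.55×10^-15 J.
v = √(2K/m) = 9.65×10^5 m/s.
r = mv/(qB) = (3.34×10^-27)(9.65×10^5) / [(1×1.60×10^-19)(3.83×10^-3)] = 5.25 m.

r ≈ 5.25 m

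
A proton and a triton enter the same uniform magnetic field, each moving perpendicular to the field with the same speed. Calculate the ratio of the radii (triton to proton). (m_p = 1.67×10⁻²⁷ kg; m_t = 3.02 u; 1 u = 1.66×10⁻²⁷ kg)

ratio ≈ 3.00

r = mv/(qB) ⇒ at equal v, r ∝ m/q.
r_{triton}/r_{proton} = 3.00.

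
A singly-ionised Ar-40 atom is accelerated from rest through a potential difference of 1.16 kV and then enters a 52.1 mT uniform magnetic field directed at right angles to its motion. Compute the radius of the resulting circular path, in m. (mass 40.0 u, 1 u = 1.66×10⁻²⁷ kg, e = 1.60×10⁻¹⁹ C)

r ≈ 0.596 m

The kinetic energy gained is K = qV = (1×1.60×10^-19)(1160) = 1.86×10^-16 J.
v = √(2K/m) = 7.48×10^4 m/s.
r = mv/(qB) = (6.64×10^-26)(7.48×10^4) / [(1×1.60×10^-19)(0.0521)] = 0.596 m.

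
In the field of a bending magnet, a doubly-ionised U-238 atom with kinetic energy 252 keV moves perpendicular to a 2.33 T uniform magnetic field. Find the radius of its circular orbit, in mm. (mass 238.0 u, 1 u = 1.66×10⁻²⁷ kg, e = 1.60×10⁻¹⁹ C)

r ≈ 239 mm

Convert the energy: K = 252 keV = 4.03×10^-14 J.
v = √(2K/m) = √(2·4.03×10^-14/3.95×10^-25) = 4.52×10^5 m/s.
r = mv/(qB) = (3.95×10^-25)(4.52×10^5) / [(2×1.60×10^-19)(2.33)] = 0.239 m.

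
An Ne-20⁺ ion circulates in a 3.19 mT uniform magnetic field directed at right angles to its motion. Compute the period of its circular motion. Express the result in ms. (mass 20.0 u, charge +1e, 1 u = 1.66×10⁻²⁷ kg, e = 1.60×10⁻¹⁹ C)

T ≈ 0.409 ms

The cyclotron period is independent of speed: T = 2πm/(qB).
T = 2π(3.32×10^-26) / [(1×1.60×10^-19)(3.19×10^-3)] = 4.09×10^-4 s.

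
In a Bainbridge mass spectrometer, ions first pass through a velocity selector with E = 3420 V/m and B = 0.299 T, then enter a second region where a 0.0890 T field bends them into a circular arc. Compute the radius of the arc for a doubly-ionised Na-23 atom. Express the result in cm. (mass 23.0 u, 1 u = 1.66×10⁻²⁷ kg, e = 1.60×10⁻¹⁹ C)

The selector passes v = E/B = 3420/0.299 = 1.14×10^4 m/s.
In the deflection region, r = mv/(qB₂) = (3.82×10^-26)(1.14×10^4) / [(2×1.60×10^-19)(0.0890)] = 0.0153 m.

r ≈ 1.53 cm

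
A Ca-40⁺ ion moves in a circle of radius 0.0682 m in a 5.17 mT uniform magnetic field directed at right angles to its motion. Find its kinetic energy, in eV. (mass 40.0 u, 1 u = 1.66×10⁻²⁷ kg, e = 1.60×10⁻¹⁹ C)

K ≈ 0.150 eV

v = qBr/m = (1×1.60×10^-19)(5.17×10^-3)(0.0682) / (6.64×10^-26) = 850 m/s.
K = ½mv² = 0.5·(6.64×10^-26)·(850)² = 2.40×10^-20 J = 0.150 eV.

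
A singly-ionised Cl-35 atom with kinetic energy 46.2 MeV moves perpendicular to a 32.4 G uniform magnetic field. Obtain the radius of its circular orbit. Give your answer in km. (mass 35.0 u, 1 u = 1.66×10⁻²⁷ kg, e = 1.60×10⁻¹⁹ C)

r ≈ 1.79 km

Convert the energy: K = 46.2 MeV = 7.39×10^-12 J.
v = √(2K/m) = √(2·7.39×10^-12/5.81×10^-26) = 1.60×10^7 m/s.
r = mv/(qB) = (5.81×10^-26)(1.60×10^7) / [(1×1.60×10^-19)(3.24×10^-3)] = 1790 m.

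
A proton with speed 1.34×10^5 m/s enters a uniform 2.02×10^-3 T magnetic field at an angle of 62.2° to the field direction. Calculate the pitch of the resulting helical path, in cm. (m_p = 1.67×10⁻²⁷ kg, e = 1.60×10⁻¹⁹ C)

pitch ≈ 203 cm

The velocity component along B is v∥ = v cos62.2° = 6.25×10^4 m/s.
The cyclotron period T = 2πm/(qB) = 3.25×10^-5 s is set by m, q, B alone.
Pitch = v∥·T = (6.25×10^4)(3.25×10^-5) = 2.03 m.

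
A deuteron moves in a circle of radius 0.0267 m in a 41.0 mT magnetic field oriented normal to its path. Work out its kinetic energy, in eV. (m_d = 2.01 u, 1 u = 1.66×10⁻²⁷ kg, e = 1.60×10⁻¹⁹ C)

v = qBr/m = (1×1.60×10^-19)(0.0410)(0.0267) / (3.34×10^-27) = 5.25×10^4 m/s.
K = ½mv² = 0.5·(3.34×10^-27)·(5.25×10^4)² = 4.60×10^-18 J = 28.7 eV.

K ≈ 28.7 eV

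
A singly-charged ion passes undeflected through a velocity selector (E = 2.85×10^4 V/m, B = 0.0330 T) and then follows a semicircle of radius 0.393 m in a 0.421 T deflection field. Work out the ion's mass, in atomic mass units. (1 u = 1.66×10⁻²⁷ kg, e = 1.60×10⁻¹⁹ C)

v = E/B₁ = 8.64×10^5 m/s.
From r = mv/(qB₂), m = qB₂r/v = (1×1.60×10^-19)(0.421)(0.393) / (8.64×10^5) = 3.07×10^-26 kg.
In atomic mass units: m = 3.07×10^-26 / 1.66×10^-27 = 18.5 u.

m ≈ 18.5 u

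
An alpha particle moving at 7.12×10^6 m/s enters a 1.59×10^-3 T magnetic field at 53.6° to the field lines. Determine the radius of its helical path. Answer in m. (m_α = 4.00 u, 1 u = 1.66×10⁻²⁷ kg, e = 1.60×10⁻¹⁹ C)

r ≈ 74.8 m

Only the perpendicular component v⊥ = v sin53.6° = 5.73×10^6 m/s is bent by the field.
r = m v⊥ /(qB) = (6.64×10^-27)(5.73×10^6) / [(2×1.60×10^-19)(1.59×10^-3)] = 74.8 m.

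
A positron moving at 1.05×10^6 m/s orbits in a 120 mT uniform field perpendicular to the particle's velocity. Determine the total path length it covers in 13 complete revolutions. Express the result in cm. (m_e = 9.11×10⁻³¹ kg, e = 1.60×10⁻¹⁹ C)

L ≈ 0.407 cm

r = mv/(qB) = 4.98×10^-5 m, so one revolution covers 2πr = 3.13×10^-4 m.
In 13 revolutions: L = 13·2πr = 4.07×10^-3 m.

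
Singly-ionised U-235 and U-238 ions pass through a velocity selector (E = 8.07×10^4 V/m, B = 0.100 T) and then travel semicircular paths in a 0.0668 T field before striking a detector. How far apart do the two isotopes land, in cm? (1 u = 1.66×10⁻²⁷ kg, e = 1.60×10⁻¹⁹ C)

Both emerge at v = E/B₁ = 8.07×10^5 m/s.
r = mv/(qB₂), so r₁ = 29.455 m and r₂ = 29.831 m, giving Δr = 0.376 m.
After a semicircle each ion lands a diameter 2r from the entry slit, so the separation is 2Δr = 0.752 m.

Δd ≈ 75.2 cm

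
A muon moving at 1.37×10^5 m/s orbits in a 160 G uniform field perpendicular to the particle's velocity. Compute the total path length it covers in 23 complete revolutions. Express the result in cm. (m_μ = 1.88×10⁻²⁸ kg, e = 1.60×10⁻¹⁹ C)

r = mv/(qB) = 0.0101 m, so one revolution covers 2πr = 0.0632 m.
In 23 revolutions: L = 23·2πr = 1.45 m.

L ≈ 145 cm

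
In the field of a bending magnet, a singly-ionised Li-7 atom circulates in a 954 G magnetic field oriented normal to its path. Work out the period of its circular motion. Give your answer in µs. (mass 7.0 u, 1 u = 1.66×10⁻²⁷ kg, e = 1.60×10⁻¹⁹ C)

T ≈ 4.78 µs

The cyclotron period is independent of speed: T = 2πm/(qB).
T = 2π(1.16×10^-26) / [(1×1.60×10^-19)(0.0954)] = 4.78×10^-6 s.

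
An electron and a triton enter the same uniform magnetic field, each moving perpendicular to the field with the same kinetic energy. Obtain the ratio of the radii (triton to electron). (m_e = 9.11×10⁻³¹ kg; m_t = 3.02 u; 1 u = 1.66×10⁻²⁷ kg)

ratio ≈ 74.2

r = √(2mK)/(qB) ⇒ at equal K, r ∝ √m/q.
r_{triton}/r_{electron} = 74.2.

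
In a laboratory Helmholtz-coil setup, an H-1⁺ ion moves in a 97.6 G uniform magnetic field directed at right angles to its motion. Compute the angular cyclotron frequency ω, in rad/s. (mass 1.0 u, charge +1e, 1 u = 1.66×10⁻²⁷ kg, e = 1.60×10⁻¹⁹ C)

ω ≈ 9.41×10^5 rad/s

ω = qB/m = (1×1.60×10^-19)(9.76×10^-3) / (1.66×10^-27) = 9.41×10^5 rad/s.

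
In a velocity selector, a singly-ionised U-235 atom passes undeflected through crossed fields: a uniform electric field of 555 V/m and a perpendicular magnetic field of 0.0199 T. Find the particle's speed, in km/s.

For zero net force, qE = qvB, so v = E/B.
v = (555) / (0.0199) = 2.79×10^4 m/s.

v ≈ 27.9 km/s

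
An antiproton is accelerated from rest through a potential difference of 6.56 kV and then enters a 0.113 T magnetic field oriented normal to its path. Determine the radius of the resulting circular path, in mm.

r ≈ 104 mm

The kinetic energy gained is K = qV = (1×1.60×10^-19)(6560) = 1.05×10^-15 J.
v = √(2K/m) = 1.12×10^6 m/s.
r = mv/(qB) = (1.67×10^-27)(1.12×10^6) / [(1×1.60×10^-19)(0.113)] = 0.104 m.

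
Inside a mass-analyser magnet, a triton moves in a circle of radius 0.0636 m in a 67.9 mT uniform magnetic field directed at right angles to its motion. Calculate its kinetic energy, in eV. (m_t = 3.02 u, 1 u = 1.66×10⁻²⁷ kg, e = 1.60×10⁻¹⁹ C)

v = qBr/m = (1×1.60×10^-19)(0.0679)(0.0636) / (5.01×10^-27) = 1.38×10^5 m/s.
K = ½mv² = 0.5·(5.01×10^-27)·(1.38×10^5)² = 4.76×10^-17 J = 298 eV.

K ≈ 298 eV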